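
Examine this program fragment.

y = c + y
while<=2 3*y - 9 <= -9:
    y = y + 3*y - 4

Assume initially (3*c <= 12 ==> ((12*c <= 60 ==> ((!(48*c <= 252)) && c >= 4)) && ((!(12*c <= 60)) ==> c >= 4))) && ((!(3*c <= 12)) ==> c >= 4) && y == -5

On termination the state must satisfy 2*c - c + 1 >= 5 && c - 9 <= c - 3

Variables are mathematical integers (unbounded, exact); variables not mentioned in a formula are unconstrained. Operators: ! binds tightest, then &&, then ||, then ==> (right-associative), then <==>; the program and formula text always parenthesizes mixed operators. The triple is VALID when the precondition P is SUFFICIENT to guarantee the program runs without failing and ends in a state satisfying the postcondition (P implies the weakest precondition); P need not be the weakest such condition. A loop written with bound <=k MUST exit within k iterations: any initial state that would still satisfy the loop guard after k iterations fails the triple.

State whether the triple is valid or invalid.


Working backward. After the program, the postcondition 2*c - c + 1 >= 5 && c - 9 <= c - 3 must hold; in canonical form it is c >= 4.
Before the loop (bound <=2), unroll the exhaustion recursion (WP_0 = exit-now case; WP_j = one more guarded iteration, up to j = 2):
  WP_0: (!(3*y <= 0)) && c >= 4
  WP_1: (3*y <= 0 ==> ((!(12*y <= 12)) && c >= 4)) && ((!(3*y <= 0)) ==> c >= 4)
  WP_2: (3*y <= 0 ==> ((12*y <= 12 ==> ((!(48*y <= 60)) && c >= 4)) && ((!(12*y <= 12)) ==> c >= 4))) && ((!(3*y <= 0)) ==> c >= 4)
So before the loop: (3*y <= 0 ==> ((12*y <= 12 ==> ((!(48*y <= 60)) && c >= 4)) && ((!(12*y <= 12)) ==> c >= 4))) && ((!(3*y <= 0)) ==> c >= 4)
Before y := c + y: (3*c + 3*y <= 0 ==> ((12*c + 12*y <= 12 ==> ((!(48*c + 48*y <= 60)) && c >= 4)) && ((!(12*c + 12*y <= 12)) ==> c >= 4))) && ((!(3*c + 3*y <= 0)) ==> c >= 4)
The weakest precondition is (3*c + 3*y <= 0 ==> ((12*c + 12*y <= 12 ==> ((!(48*c + 48*y <= 60)) && c >= 4)) && ((!(12*c + 12*y <= 12)) ==> c >= 4))) && ((!(3*c + 3*y <= 0)) ==> c >= 4).
Check whether (3*c <= 12 ==> ((12*c <= 60 ==> ((!(48*c <= 252)) && c >= 4)) && ((!(12*c <= 60)) ==> c >= 4))) && ((!(3*c <= 12)) ==> c >= 4) && y == -5 implies it.
Countermodel: at the initial state c = 5, y = -5, the precondition holds but the weakest precondition fails.
Answer: invalid


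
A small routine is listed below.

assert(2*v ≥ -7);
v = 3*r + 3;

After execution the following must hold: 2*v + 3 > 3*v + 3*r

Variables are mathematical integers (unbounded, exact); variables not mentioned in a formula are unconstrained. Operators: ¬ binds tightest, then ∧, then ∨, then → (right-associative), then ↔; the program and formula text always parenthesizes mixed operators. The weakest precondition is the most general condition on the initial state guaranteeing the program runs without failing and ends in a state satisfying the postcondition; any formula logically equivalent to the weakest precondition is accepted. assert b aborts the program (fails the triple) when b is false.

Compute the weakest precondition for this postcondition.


Working backward. After the program, the postcondition 2*v + 3 > 3*v + 3*r must hold; in canonical form it is 3*r + v < 3.
Before v := 3*r + 3: 6*r < 0
Before assert 2*v ≥ -7: 2*v ≥ -7 ∧ 6*r < 0
Answer: WP = 2*v ≥ -7 ∧ 6*r < 0


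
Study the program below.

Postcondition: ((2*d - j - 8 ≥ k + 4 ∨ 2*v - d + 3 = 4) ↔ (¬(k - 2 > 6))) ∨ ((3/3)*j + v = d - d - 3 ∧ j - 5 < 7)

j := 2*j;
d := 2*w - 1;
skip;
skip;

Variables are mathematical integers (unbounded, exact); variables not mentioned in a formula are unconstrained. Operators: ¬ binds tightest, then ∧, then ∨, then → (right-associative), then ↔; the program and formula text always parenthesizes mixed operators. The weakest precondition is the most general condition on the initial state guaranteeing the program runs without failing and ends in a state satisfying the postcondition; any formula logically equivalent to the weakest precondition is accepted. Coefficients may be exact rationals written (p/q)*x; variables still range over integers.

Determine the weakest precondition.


Working backward. After the program, the postcondition ((2*d - j - 8 ≥ k + 4 ∨ 2*v - d + 3 = 4) ↔ (¬(k - 2 > 6))) ∨ ((3/3)*j + v = d - d - 3 ∧ j - 5 < 7) must hold; in canonical form it is ((2*d ≥ j + k + 12 ∨ 2*v = d + 1) ↔ (¬(k > 8))) ∨ (j + v = -3 ∧ j < 12).
Before skip: ((2*d ≥ j + k + 12 ∨ 2*v = d + 1) ↔ (¬(k > 8))) ∨ (j + v = -3 ∧ j < 12)
Before skip: ((2*d ≥ j + k + 12 ∨ 2*v = d + 1) ↔ (¬(k > 8))) ∨ (j + v = -3 ∧ j < 12)
Before d := 2*w - 1: ((4*w ≥ j + k + 14 ∨ 2*v = 2*w) ↔ (¬(k > 8))) ∨ (j + v = -3 ∧ j < 12)
Before j := 2*j: ((4*w ≥ 2*j + k + 14 ∨ 2*v = 2*w) ↔ (¬(k > 8))) ∨ (2*j + v = -3 ∧ 2*j < 12)
Answer: WP = ((4*w ≥ 2*j + k + 14 ∨ 2*v = 2*w) ↔ (¬(k > 8))) ∨ (2*j + v = -3 ∧ 2*j < 12)


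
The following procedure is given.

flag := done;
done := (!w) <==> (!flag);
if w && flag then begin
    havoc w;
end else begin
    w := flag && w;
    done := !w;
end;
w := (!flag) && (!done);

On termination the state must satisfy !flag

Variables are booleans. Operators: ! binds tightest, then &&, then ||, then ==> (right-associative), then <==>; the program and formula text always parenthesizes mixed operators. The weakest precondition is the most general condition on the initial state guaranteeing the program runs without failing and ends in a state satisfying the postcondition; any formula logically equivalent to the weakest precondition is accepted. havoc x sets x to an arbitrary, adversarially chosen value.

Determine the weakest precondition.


Working backward. After the program, !flag must hold.
Before w := (!flag) && (!done): !flag
Then branch requires !flag; else branch requires !flag.
Before the if: ((w && flag) ==> (!flag)) && ((!(w && flag)) ==> (!flag))
Before done := (!w) <==> (!flag): ((w && flag) ==> (!flag)) && ((!(w && flag)) ==> (!flag))
Before flag := done: ((w && done) ==> (!done)) && ((!(w && done)) ==> (!done))
Answer: WP = ((w && done) ==> (!done)) && ((!(w && done)) ==> (!done))


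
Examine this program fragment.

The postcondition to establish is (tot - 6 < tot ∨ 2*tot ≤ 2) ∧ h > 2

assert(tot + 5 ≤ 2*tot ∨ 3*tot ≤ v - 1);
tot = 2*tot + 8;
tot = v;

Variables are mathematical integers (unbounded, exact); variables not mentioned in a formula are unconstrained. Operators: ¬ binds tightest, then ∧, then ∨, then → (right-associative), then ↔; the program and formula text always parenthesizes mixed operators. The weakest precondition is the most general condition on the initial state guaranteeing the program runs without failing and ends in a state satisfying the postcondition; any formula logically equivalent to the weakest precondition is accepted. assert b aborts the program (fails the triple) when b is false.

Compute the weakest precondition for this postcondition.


Working backward. After the program, the postcondition (tot - 6 < tot ∨ 2*tot ≤ 2) ∧ h > 2 must hold; in canonical form it is h > 2.
Before tot := v: h > 2
Before tot := 2*tot + 8: h > 2
Before assert tot + 5 ≤ 2*tot ∨ 3*tot ≤ v - 1: (tot ≥ 5 ∨ 3*tot ≤ v - 1) ∧ h > 2
Answer: WP = (tot ≥ 5 ∨ 3*tot ≤ v - 1) ∧ h > 2


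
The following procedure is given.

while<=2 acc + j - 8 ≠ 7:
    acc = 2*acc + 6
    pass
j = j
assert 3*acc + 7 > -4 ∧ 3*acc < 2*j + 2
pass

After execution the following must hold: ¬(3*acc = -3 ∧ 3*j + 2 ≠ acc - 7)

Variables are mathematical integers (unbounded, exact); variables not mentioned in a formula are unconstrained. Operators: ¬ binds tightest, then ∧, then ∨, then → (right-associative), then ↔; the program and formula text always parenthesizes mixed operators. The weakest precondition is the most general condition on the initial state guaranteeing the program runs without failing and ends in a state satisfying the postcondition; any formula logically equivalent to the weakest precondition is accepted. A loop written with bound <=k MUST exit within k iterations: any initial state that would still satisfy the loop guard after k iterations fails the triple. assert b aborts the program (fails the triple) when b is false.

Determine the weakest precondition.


Working backward. After the program, the postcondition ¬(3*acc = -3 ∧ 3*j + 2 ≠ acc - 7) must hold; in canonical form it is ¬(3*acc = -3 ∧ 3*j ≠ acc - 9).
Before skip: ¬(3*acc = -3 ∧ 3*j ≠ acc - 9)
Before assert 3*acc + 7 > -4 ∧ 3*acc < 2*j + 2: 3*acc > -11 ∧ 3*acc < 2*j + 2 ∧ (¬(3*acc = -3 ∧ 3*j ≠ acc - 9))
Before j := j: 3*acc > -11 ∧ 3*acc < 2*j + 2 ∧ (¬(3*acc = -3 ∧ 3*j ≠ acc - 9))
Before the loop (bound <=2), unroll the exhaustion recursion (WP_0 = exit-now case; WP_j = one more guarded iteration, up to j = 2):
  WP_0: (¬(acc + j ≠ 15)) ∧ 3*acc > -11 ∧ 3*acc < 2*j + 2 ∧ (¬(3*acc = -3 ∧ 3*j ≠ acc - 9))
  WP_1: (acc + j ≠ 15 → ((¬(2*acc + j ≠ 9)) ∧ 6*acc > -29 ∧ 6*acc < 2*j - 16 ∧ (¬(6*acc = -21 ∧ 3*j ≠ 2*acc - 3)))) ∧ ((¬(acc + j ≠ 15)) → (3*acc > -11 ∧ 3*acc < 2*j + 2 ∧ (¬(3*acc = -3 ∧ 3*j ≠ acc - 9))))
  WP_2: (acc + j ≠ 15 → ((2*acc + j ≠ 9 → ((¬(4*acc + j ≠ -3)) ∧ 12*acc > -65 ∧ 12*acc < 2*j - 52 ∧ (¬(12*acc = -57 ∧ 3*j ≠ 4*acc + 9)))) ∧ ((¬(2*acc + j ≠ 9)) → (6*acc > -29 ∧ 6*acc < 2*j - 16 ∧ (¬(6*acc = -21 ∧ 3*j ≠ 2*acc - 3)))))) ∧ ((¬(acc + j ≠ 15)) → (3*acc > -11 ∧ 3*acc < 2*j + 2 ∧ (¬(3*acc = -3 ∧ 3*j ≠ acc - 9))))
So before the loop: (acc + j ≠ 15 → ((2*acc + j ≠ 9 → ((¬(4*acc + j ≠ -3)) ∧ 12*acc > -65 ∧ 12*acc < 2*j - 52 ∧ (¬(12*acc = -57 ∧ 3*j ≠ 4*acc + 9)))) ∧ ((¬(2*acc + j ≠ 9)) → (6*acc > -29 ∧ 6*acc < 2*j - 16 ∧ (¬(6*acc = -21 ∧ 3*j ≠ 2*acc - 3)))))) ∧ ((¬(acc + j ≠ 15)) → (3*acc > -11 ∧ 3*acc < 2*j + 2 ∧ (¬(3*acc = -3 ∧ 3*j ≠ acc - 9))))
Answer: WP = (acc + j ≠ 15 → ((2*acc + j ≠ 9 → ((¬(4*acc + j ≠ -3)) ∧ 12*acc > -65 ∧ 12*acc < 2*j - 52 ∧ (¬(12*acc = -57 ∧ 3*j ≠ 4*acc + 9)))) ∧ ((¬(2*acc + j ≠ 9)) → (6*acc > -29 ∧ 6*acc < 2*j - 16 ∧ (¬(6*acc = -21 ∧ 3*j ≠ 2*acc - 3)))))) ∧ ((¬(acc + j ≠ 15)) → (3*acc > -11 ∧ 3*acc < 2*j + 2 ∧ (¬(3*acc = -3 ∧ 3*j ≠ acc - 9))))


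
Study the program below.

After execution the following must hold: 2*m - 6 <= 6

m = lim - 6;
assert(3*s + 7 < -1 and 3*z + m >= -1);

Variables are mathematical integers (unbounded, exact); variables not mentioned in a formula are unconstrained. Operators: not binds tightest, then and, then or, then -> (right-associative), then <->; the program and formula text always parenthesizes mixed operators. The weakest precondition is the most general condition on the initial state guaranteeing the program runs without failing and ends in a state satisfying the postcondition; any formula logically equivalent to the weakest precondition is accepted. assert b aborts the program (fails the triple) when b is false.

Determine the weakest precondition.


Working backward. After the program, the postcondition 2*m - 6 <= 6 must hold; in canonical form it is 2*m <= 12.
Before assert 3*s + 7 < -1 and 3*z + m >= -1: 3*s < -8 and m + 3*z >= -1 and 2*m <= 12
Before m := lim - 6: 3*s < -8 and lim + 3*z >= 5 and 2*lim <= 24
Answer: WP = 3*s < -8 and lim + 3*z >= 5 and 2*lim <= 24


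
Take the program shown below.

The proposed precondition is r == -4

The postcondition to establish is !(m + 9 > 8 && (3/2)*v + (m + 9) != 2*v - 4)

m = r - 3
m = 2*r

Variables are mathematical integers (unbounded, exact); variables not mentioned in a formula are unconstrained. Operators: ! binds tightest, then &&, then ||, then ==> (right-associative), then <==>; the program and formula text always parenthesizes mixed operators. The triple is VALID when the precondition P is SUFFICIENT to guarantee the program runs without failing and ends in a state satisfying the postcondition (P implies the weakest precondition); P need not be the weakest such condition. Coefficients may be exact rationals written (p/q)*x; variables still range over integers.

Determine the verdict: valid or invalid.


Working backward. After the program, the postcondition !(m + 9 > 8 && (3/2)*v + (m + 9) != 2*v - 4) must hold; in canonical form it is !(m > -1 && m != (1/2)*v - 13).
Before m := 2*r: !(2*r > -1 && 2*r != (1/2)*v - 13)
Before m := r - 3: !(2*r > -1 && 2*r != (1/2)*v - 13)
The weakest precondition is !(2*r > -1 && 2*r != (1/2)*v - 13).
Check whether r == -4 implies it.
Every state satisfying the precondition satisfies the weakest precondition: the implication holds.
Answer: valid


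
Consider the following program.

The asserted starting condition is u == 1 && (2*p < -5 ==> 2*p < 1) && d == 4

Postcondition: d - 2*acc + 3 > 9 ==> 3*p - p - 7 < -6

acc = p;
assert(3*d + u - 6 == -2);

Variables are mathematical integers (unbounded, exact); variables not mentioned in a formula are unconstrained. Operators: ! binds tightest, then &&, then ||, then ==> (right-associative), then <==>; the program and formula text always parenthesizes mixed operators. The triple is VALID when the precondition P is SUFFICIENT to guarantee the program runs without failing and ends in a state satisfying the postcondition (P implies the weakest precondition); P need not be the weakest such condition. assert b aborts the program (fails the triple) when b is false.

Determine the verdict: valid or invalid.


Working backward. After the program, the postcondition d - 2*acc + 3 > 9 ==> 3*p - p - 7 < -6 must hold; in canonical form it is d > 2*acc + 6 ==> 2*p < 1.
Before assert 3*d + u - 6 == -2: 3*d + u == 4 && (d > 2*acc + 6 ==> 2*p < 1)
Before acc := p: 3*d + u == 4 && (d > 2*p + 6 ==> 2*p < 1)
The weakest precondition is 3*d + u == 4 && (d > 2*p + 6 ==> 2*p < 1).
Check whether u == 1 && (2*p < -5 ==> 2*p < 1) && d == 4 implies it.
Countermodel: at the initial state d = 4, p = -3, u = 1, the precondition holds but the weakest precondition fails.
Answer: invalid


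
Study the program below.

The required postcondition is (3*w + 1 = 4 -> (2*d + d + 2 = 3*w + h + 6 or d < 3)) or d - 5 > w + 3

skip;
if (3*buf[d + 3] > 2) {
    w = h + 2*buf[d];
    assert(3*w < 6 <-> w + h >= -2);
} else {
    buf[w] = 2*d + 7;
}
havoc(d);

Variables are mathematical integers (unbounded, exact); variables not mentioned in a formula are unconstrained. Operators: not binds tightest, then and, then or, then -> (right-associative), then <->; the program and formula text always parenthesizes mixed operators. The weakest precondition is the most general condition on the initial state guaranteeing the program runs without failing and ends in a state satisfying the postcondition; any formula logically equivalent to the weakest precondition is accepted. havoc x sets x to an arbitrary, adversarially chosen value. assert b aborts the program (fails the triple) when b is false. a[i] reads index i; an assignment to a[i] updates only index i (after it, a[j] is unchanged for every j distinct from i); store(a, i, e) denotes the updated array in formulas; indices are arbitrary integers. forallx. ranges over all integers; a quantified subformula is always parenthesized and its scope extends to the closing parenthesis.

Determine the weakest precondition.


Working backward. After the program, the postcondition (3*w + 1 = 4 -> (2*d + d + 2 = 3*w + h + 6 or d < 3)) or d - 5 > w + 3 must hold; in canonical form it is (3*w = 3 -> (3*d = h + 3*w + 4 or d < 3)) or d > w + 8.
Before havoc d: forall d_1. ((3*w = 3 -> (3*d_1 = h + 3*w + 4 or d_1 < 3)) or d_1 > w + 8)
Then branch requires (6*buf[d] + 3*h < 6 <-> 2*buf[d] + 2*h >= -2) and (forall d_1. ((6*buf[d] + 3*h = 3 -> (3*d_1 = 6*buf[d] + 4*h + 4 or d_1 < 3)) or d_1 > 2*buf[d] + h + 8)); else branch requires forall d_1. ((3*w = 3 -> (3*d_1 = h + 3*w + 4 or d_1 < 3)) or d_1 > w + 8).
Before the if: (3*buf[d + 3] > 2 -> ((6*buf[d] + 3*h < 6 <-> 2*buf[d] + 2*h >= -2) and (forall d_1. ((6*buf[d] + 3*h = 3 -> (3*d_1 = 6*buf[d] + 4*h + 4 or d_1 < 3)) or d_1 > 2*buf[d] + h + 8)))) and ((not (3*buf[d + 3] > 2)) -> (forall d_1. ((3*w = 3 -> (3*d_1 = h + 3*w + 4 or d_1 < 3)) or d_1 > w + 8)))
Before skip: (3*buf[d + 3] > 2 -> ((6*buf[d] + 3*h < 6 <-> 2*buf[d] + 2*h >= -2) and (forall d_1. ((6*buf[d] + 3*h = 3 -> (3*d_1 = 6*buf[d] + 4*h + 4 or d_1 < 3)) or d_1 > 2*buf[d] + h + 8)))) and ((not (3*buf[d + 3] > 2)) -> (forall d_1. ((3*w = 3 -> (3*d_1 = h + 3*w + 4 or d_1 < 3)) or d_1 > w + 8)))
Answer: WP = (3*buf[d + 3] > 2 -> ((6*buf[d] + 3*h < 6 <-> 2*buf[d] + 2*h >= -2) and (forall d_1. ((6*buf[d] + 3*h = 3 -> (3*d_1 = 6*buf[d] + 4*h + 4 or d_1 < 3)) or d_1 > 2*buf[d] + h + 8)))) and ((not (3*buf[d + 3] > 2)) -> (forall d_1. ((3*w = 3 -> (3*d_1 = h + 3*w + 4 or d_1 < 3)) or d_1 > w + 8)))


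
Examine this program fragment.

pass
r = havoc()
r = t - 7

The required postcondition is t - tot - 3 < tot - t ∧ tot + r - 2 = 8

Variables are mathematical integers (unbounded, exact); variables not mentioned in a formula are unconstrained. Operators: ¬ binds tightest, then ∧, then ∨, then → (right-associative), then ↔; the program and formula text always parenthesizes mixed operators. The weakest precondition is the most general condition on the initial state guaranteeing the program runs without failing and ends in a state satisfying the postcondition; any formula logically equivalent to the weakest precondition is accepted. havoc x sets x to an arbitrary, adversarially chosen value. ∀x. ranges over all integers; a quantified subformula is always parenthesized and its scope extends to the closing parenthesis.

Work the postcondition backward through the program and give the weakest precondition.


Working backward. After the program, the postcondition t - tot - 3 < tot - t ∧ tot + r - 2 = 8 must hold; in canonical form it is 2*t < 2*tot + 3 ∧ r + tot = 10.
Before r := t - 7: 2*t < 2*tot + 3 ∧ t + tot = 17
Before havoc r: 2*t < 2*tot + 3 ∧ t + tot = 17
Before skip: 2*t < 2*tot + 3 ∧ t + tot = 17
Answer: WP = 2*t < 2*tot + 3 ∧ t + tot = 17


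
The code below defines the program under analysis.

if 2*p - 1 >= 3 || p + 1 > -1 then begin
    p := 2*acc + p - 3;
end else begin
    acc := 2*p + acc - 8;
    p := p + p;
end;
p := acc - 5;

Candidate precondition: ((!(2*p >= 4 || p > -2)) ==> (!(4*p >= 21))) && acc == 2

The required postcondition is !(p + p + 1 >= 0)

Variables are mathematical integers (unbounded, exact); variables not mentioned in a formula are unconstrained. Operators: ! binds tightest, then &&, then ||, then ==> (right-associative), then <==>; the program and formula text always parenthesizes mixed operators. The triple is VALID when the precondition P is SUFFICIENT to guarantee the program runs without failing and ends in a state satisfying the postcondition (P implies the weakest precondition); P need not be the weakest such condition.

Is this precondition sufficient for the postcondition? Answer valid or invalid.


Working backward. After the program, the postcondition !(p + p + 1 >= 0) must hold; in canonical form it is !(2*p >= -1).
Before p := acc - 5: !(2*acc >= 9)
Then branch requires !(2*acc >= 9); else branch requires !(2*acc + 4*p >= 25).
Before the if: ((2*p >= 4 || p > -2) ==> (!(2*acc >= 9))) && ((!(2*p >= 4 || p > -2)) ==> (!(2*acc + 4*p >= 25)))
The weakest precondition is ((2*p >= 4 || p > -2) ==> (!(2*acc >= 9))) && ((!(2*p >= 4 || p > -2)) ==> (!(2*acc + 4*p >= 25))).
Check whether ((!(2*p >= 4 || p > -2)) ==> (!(4*p >= 21))) && acc == 2 implies it.
Every state satisfying the precondition satisfies the weakest precondition: the implication holds.
Answer: valid


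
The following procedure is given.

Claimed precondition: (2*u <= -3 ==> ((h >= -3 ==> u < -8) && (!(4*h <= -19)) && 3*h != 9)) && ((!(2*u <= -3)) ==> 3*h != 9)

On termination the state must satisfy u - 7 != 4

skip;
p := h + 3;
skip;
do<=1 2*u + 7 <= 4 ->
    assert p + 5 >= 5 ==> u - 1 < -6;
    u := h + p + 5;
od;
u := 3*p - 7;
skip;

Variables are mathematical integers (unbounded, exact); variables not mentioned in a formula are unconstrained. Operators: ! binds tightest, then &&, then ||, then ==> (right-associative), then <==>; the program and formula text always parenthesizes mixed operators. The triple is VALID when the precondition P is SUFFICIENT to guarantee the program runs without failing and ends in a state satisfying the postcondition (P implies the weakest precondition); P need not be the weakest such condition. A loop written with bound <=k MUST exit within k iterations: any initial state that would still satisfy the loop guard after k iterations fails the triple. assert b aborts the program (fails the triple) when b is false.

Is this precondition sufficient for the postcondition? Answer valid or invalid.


Working backward. After the program, the postcondition u - 7 != 4 must hold; in canonical form it is u != 11.
Before skip: u != 11
Before u := 3*p - 7: 3*p != 18
Before the loop (bound <=1), unroll the exhaustion recursion (WP_0 = exit-now case; WP_j = one more guarded iteration, up to j = 1):
  WP_0: (!(2*u <= -3)) && 3*p != 18
  WP_1: (2*u <= -3 ==> ((p >= 0 ==> u < -5) && (!(2*h + 2*p <= -13)) && 3*p != 18)) && ((!(2*u <= -3)) ==> 3*p != 18)
So before the loop: (2*u <= -3 ==> ((p >= 0 ==> u < -5) && (!(2*h + 2*p <= -13)) && 3*p != 18)) && ((!(2*u <= -3)) ==> 3*p != 18)
Before skip: (2*u <= -3 ==> ((p >= 0 ==> u < -5) && (!(2*h + 2*p <= -13)) && 3*p != 18)) && ((!(2*u <= -3)) ==> 3*p != 18)
Before p := h + 3: (2*u <= -3 ==> ((h >= -3 ==> u < -5) && (!(4*h <= -19)) && 3*h != 9)) && ((!(2*u <= -3)) ==> 3*h != 9)
Before skip: (2*u <= -3 ==> ((h >= -3 ==> u < -5) && (!(4*h <= -19)) && 3*h != 9)) && ((!(2*u <= -3)) ==> 3*h != 9)
The weakest precondition is (2*u <= -3 ==> ((h >= -3 ==> u < -5) && (!(4*h <= -19)) && 3*h != 9)) && ((!(2*u <= -3)) ==> 3*h != 9).
Check whether (2*u <= -3 ==> ((h >= -3 ==> u < -8) && (!(4*h <= -19)) && 3*h != 9)) && ((!(2*u <= -3)) ==> 3*h != 9) implies it.
Every state satisfying the precondition satisfies the weakest precondition: the implication holds.
Answer: valid


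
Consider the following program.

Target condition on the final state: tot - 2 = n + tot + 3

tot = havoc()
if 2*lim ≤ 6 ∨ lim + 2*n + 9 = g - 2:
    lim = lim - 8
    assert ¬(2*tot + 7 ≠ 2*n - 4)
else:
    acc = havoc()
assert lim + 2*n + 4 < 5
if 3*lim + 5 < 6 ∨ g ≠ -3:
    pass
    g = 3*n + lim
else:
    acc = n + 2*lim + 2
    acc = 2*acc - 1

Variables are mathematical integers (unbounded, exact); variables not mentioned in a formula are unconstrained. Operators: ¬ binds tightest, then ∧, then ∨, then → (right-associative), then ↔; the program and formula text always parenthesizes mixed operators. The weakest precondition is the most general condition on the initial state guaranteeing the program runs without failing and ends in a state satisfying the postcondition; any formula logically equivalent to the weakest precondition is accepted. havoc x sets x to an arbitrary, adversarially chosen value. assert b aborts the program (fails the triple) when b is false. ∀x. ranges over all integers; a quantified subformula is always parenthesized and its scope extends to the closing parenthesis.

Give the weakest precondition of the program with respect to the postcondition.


Working backward. After the program, the postcondition tot - 2 = n + tot + 3 must hold; in canonical form it is n = -5.
Then branch requires n = -5; else branch requires n = -5.
Before the if: ((3*lim < 1 ∨ g ≠ -3) → n = -5) ∧ ((¬(3*lim < 1 ∨ g ≠ -3)) → n = -5)
Before assert lim + 2*n + 4 < 5: lim + 2*n < 1 ∧ ((3*lim < 1 ∨ g ≠ -3) → n = -5) ∧ ((¬(3*lim < 1 ∨ g ≠ -3)) → n = -5)
Then branch requires (¬(2*tot ≠ 2*n - 11)) ∧ lim + 2*n < 9 ∧ ((3*lim < 25 ∨ g ≠ -3) → n = -5) ∧ ((¬(3*lim < 25 ∨ g ≠ -3)) → n = -5); else branch requires lim + 2*n < 1 ∧ ((3*lim < 1 ∨ g ≠ -3) → n = -5) ∧ ((¬(3*lim < 1 ∨ g ≠ -3)) → n = -5).
Before the if: ((2*lim ≤ 6 ∨ lim + 2*n = g - 11) → ((¬(2*tot ≠ 2*n - 11)) ∧ lim + 2*n < 9 ∧ ((3*lim < 25 ∨ g ≠ -3) → n = -5) ∧ ((¬(3*lim < 25 ∨ g ≠ -3)) → n = -5))) ∧ ((¬(2*lim ≤ 6 ∨ lim + 2*n = g - 11)) → (lim + 2*n < 1 ∧ ((3*lim < 1 ∨ g ≠ -3) → n = -5) ∧ ((¬(3*lim < 1 ∨ g ≠ -3)) → n = -5)))
Before havoc tot: ∀tot_1. (((2*lim ≤ 6 ∨ lim + 2*n = g - 11) → ((¬(2*tot_1 ≠ 2*n - 11)) ∧ lim + 2*n < 9 ∧ ((3*lim < 25 ∨ g ≠ -3) → n = -5) ∧ ((¬(3*lim < 25 ∨ g ≠ -3)) → n = -5))) ∧ ((¬(2*lim ≤ 6 ∨ lim + 2*n = g - 11)) → (lim + 2*n < 1 ∧ ((3*lim < 1 ∨ g ≠ -3) → n = -5) ∧ ((¬(3*lim < 1 ∨ g ≠ -3)) → n = -5))))
Answer: WP = ∀tot_1. (((2*lim ≤ 6 ∨ lim + 2*n = g - 11) → ((¬(2*tot_1 ≠ 2*n - 11)) ∧ lim + 2*n < 9 ∧ ((3*lim < 25 ∨ g ≠ -3) → n = -5) ∧ ((¬(3*lim < 25 ∨ g ≠ -3)) → n = -5))) ∧ ((¬(2*lim ≤ 6 ∨ lim + 2*n = g - 11)) → (lim + 2*n < 1 ∧ ((3*lim < 1 ∨ g ≠ -3) → n = -5) ∧ ((¬(3*lim < 1 ∨ g ≠ -3)) → n = -5))))


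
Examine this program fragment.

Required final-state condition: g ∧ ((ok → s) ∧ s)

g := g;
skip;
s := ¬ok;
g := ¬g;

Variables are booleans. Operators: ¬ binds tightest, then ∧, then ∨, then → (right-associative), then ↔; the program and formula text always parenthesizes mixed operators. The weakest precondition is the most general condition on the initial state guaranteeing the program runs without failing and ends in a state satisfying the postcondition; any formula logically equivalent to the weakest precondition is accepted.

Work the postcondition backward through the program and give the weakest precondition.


Working backward. After the program, the postcondition g ∧ ((ok → s) ∧ s) must hold; in canonical form it is g ∧ (ok → s) ∧ s.
Before g := ¬g: (¬g) ∧ (ok → s) ∧ s
Before s := ¬ok: (¬g) ∧ (ok → (¬ok)) ∧ (¬ok)
Before skip: (¬g) ∧ (ok → (¬ok)) ∧ (¬ok)
Before g := g: (¬g) ∧ (ok → (¬ok)) ∧ (¬ok)
Answer: WP = (¬g) ∧ (ok → (¬ok)) ∧ (¬ok)


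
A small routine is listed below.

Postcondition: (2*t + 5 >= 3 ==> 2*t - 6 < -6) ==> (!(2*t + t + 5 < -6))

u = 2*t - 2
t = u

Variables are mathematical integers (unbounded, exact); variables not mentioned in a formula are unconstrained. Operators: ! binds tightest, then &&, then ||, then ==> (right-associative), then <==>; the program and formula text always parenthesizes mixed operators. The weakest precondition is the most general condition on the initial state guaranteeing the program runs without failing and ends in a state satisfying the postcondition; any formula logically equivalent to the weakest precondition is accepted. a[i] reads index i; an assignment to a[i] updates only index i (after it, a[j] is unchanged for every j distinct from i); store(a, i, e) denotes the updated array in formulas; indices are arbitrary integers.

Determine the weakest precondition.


Working backward. After the program, the postcondition (2*t + 5 >= 3 ==> 2*t - 6 < -6) ==> (!(2*t + t + 5 < -6)) must hold; in canonical form it is (2*t >= -2 ==> 2*t < 0) ==> (!(3*t < -11)).
Before t := u: (2*u >= -2 ==> 2*u < 0) ==> (!(3*u < -11))
Before u := 2*t - 2: (4*t >= 2 ==> 4*t < 4) ==> (!(6*t < -5))
Answer: WP = (4*t >= 2 ==> 4*t < 4) ==> (!(6*t < -5))


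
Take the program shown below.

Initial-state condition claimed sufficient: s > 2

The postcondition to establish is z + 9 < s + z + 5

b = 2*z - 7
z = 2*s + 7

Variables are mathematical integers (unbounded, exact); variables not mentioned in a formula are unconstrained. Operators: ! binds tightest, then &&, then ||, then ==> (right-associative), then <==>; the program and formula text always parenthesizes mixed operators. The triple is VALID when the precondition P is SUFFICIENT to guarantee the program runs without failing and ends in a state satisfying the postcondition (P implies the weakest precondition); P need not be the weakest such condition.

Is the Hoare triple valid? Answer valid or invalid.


Working backward. After the program, the postcondition z + 9 < s + z + 5 must hold; in canonical form it is s > 4.
Before z := 2*s + 7: s > 4
Before b := 2*z - 7: s > 4
The weakest precondition is s > 4.
Check whether s > 2 implies it.
Countermodel: at the initial state s = 3, the precondition holds but the weakest precondition fails.
Answer: invalid


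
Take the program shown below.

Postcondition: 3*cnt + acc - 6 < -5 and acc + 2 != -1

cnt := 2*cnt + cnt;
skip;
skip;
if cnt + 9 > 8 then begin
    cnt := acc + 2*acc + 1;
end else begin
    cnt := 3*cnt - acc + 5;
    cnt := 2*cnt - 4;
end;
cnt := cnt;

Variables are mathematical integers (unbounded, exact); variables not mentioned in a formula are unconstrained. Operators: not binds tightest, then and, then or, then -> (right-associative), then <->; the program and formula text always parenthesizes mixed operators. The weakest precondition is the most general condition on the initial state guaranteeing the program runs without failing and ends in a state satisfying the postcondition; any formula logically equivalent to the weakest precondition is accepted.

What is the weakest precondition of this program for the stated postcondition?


Working backward. After the program, the postcondition 3*cnt + acc - 6 < -5 and acc + 2 != -1 must hold; in canonical form it is acc + 3*cnt < 1 and acc != -3.
Before cnt := cnt: acc + 3*cnt < 1 and acc != -3
Then branch requires 10*acc < -2 and acc != -3; else branch requires 18*cnt < 5*acc - 17 and acc != -3.
Before the if: (cnt > -1 -> (10*acc < -2 and acc != -3)) and ((not (cnt > -1)) -> (18*cnt < 5*acc - 17 and acc != -3))
Before skip: (cnt > -1 -> (10*acc < -2 and acc != -3)) and ((not (cnt > -1)) -> (18*cnt < 5*acc - 17 and acc != -3))
Before skip: (cnt > -1 -> (10*acc < -2 and acc != -3)) and ((not (cnt > -1)) -> (18*cnt < 5*acc - 17 and acc != -3))
Before cnt := 2*cnt + cnt: (3*cnt > -1 -> (10*acc < -2 and acc != -3)) and ((not (3*cnt > -1)) -> (54*cnt < 5*acc - 17 and acc != -3))
Answer: WP = (3*cnt > -1 -> (10*acc < -2 and acc != -3)) and ((not (3*cnt > -1)) -> (54*cnt < 5*acc - 17 and acc != -3))


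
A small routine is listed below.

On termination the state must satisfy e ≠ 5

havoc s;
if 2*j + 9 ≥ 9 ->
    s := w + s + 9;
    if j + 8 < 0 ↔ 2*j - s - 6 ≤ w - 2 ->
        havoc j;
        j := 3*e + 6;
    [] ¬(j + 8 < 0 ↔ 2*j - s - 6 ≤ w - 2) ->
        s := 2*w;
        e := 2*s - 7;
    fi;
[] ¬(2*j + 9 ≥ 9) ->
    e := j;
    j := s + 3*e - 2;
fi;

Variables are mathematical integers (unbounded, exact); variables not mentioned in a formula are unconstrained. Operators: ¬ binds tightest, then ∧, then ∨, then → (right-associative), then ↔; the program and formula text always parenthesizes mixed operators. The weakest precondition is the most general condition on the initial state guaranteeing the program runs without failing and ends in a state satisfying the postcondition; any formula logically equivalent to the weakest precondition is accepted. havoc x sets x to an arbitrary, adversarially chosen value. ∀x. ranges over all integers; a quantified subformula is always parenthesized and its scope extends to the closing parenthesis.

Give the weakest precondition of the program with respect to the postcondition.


Working backward. After the program, e ≠ 5 must hold.
Then branch requires ((j < -8 ↔ 2*j ≤ s + 2*w + 13) → e ≠ 5) ∧ ((¬(j < -8 ↔ 2*j ≤ s + 2*w + 13)) → 4*w ≠ 12); else branch requires j ≠ 5.
Before the if: (2*j ≥ 0 → (((j < -8 ↔ 2*j ≤ s + 2*w + 13) → e ≠ 5) ∧ ((¬(j < -8 ↔ 2*j ≤ s + 2*w + 13)) → 4*w ≠ 12))) ∧ ((¬(2*j ≥ 0)) → j ≠ 5)
Before havoc s: ∀s_1. ((2*j ≥ 0 → (((j < -8 ↔ 2*j ≤ s_1 + 2*w + 13) → e ≠ 5) ∧ ((¬(j < -8 ↔ 2*j ≤ s_1 + 2*w + 13)) → 4*w ≠ 12))) ∧ ((¬(2*j ≥ 0)) → j ≠ 5))
Answer: WP = ∀s_1. ((2*j ≥ 0 → (((j < -8 ↔ 2*j ≤ s_1 + 2*w + 13) → e ≠ 5) ∧ ((¬(j < -8 ↔ 2*j ≤ s_1 + 2*w + 13)) → 4*w ≠ 12))) ∧ ((¬(2*j ≥ 0)) → j ≠ 5))


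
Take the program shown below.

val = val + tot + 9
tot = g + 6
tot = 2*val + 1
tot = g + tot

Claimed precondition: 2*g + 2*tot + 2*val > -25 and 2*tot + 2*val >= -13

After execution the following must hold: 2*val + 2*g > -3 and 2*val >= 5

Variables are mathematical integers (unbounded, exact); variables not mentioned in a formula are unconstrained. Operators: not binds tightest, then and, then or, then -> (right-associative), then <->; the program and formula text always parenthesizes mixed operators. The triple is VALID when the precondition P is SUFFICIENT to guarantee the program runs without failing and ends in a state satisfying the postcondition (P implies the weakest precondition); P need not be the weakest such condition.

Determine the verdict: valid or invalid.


Working backward. After the program, the postcondition 2*val + 2*g > -3 and 2*val >= 5 must hold; in canonical form it is 2*g + 2*val > -3 and 2*val >= 5.
Before tot := g + tot: 2*g + 2*val > -3 and 2*val >= 5
Before tot := 2*val + 1: 2*g + 2*val > -3 and 2*val >= 5
Before tot := g + 6: 2*g + 2*val > -3 and 2*val >= 5
Before val := val + tot + 9: 2*g + 2*tot + 2*val > -21 and 2*tot + 2*val >= -13
The weakest precondition is 2*g + 2*tot + 2*val > -21 and 2*tot + 2*val >= -13.
Check whether 2*g + 2*tot + 2*val > -25 and 2*tot + 2*val >= -13 implies it.
Countermodel: at the initial state g = -11, tot = 0, val = 0, the precondition holds but the weakest precondition fails.
Answer: invalid


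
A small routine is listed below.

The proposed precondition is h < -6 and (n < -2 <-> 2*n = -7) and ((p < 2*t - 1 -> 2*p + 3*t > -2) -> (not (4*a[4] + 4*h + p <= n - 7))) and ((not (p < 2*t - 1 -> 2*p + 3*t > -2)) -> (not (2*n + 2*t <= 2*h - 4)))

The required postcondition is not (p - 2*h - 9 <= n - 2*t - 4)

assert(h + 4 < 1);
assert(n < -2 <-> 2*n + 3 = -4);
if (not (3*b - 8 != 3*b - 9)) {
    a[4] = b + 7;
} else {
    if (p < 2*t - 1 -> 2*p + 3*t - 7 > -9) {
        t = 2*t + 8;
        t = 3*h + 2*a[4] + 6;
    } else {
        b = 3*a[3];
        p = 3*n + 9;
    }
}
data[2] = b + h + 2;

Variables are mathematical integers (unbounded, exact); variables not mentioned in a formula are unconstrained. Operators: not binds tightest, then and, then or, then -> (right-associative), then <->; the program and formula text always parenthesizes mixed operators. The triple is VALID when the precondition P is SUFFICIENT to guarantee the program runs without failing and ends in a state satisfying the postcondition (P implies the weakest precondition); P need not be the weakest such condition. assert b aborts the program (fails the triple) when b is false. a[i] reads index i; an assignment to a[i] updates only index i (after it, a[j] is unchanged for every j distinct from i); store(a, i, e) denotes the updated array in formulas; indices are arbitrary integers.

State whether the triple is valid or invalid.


Working backward. After the program, the postcondition not (p - 2*h - 9 <= n - 2*t - 4) must hold; in canonical form it is not (p + 2*t <= 2*h + n + 5).
Before data[2] := b + h + 2: not (p + 2*t <= 2*h + n + 5)
Then branch requires not (p + 2*t <= 2*h + n + 5); else branch requires ((p < 2*t - 1 -> 2*p + 3*t > -2) -> (not (4*a[4] + 4*h + p <= n - 7))) and ((not (p < 2*t - 1 -> 2*p + 3*t > -2)) -> (not (2*n + 2*t <= 2*h - 4))).
Before the if: ((p < 2*t - 1 -> 2*p + 3*t > -2) -> (not (4*a[4] + 4*h + p <= n - 7))) and ((not (p < 2*t - 1 -> 2*p + 3*t > -2)) -> (not (2*n + 2*t <= 2*h - 4)))
Before assert n < -2 <-> 2*n + 3 = -4: (n < -2 <-> 2*n = -7) and ((p < 2*t - 1 -> 2*p + 3*t > -2) -> (not (4*a[4] + 4*h + p <= n - 7))) and ((not (p < 2*t - 1 -> 2*p + 3*t > -2)) -> (not (2*n + 2*t <= 2*h - 4)))
Before assert h + 4 < 1: h < -3 and (n < -2 <-> 2*n = -7) and ((p < 2*t - 1 -> 2*p + 3*t > -2) -> (not (4*a[4] + 4*h + p <= n - 7))) and ((not (p < 2*t - 1 -> 2*p + 3*t > -2)) -> (not (2*n + 2*t <= 2*h - 4)))
The weakest precondition is h < -3 and (n < -2 <-> 2*n = -7) and ((p < 2*t - 1 -> 2*p + 3*t > -2) -> (not (4*a[4] + 4*h + p <= n - 7))) and ((not (p < 2*t - 1 -> 2*p + 3*t > -2)) -> (not (2*n + 2*t <= 2*h - 4))).
Check whether h < -6 and (n < -2 <-> 2*n = -7) and ((p < 2*t - 1 -> 2*p + 3*t > -2) -> (not (4*a[4] + 4*h + p <= n - 7))) and ((not (p < 2*t - 1 -> 2*p + 3*t > -2)) -> (not (2*n + 2*t <= 2*h - 4))) implies it.
Every state satisfying the precondition satisfies the weakest precondition: the implication holds.
Answer: valid


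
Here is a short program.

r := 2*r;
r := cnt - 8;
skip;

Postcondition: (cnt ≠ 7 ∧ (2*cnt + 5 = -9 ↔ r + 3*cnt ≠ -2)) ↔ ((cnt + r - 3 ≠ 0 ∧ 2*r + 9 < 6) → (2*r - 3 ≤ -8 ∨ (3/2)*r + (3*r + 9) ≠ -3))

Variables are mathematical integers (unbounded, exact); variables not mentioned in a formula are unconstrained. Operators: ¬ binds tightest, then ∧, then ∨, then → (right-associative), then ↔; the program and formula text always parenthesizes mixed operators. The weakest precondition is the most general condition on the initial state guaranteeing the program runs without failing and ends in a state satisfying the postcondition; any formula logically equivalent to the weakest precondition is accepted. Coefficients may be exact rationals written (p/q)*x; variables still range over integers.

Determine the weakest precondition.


Working backward. After the program, the postcondition (cnt ≠ 7 ∧ (2*cnt + 5 = -9 ↔ r + 3*cnt ≠ -2)) ↔ ((cnt + r - 3 ≠ 0 ∧ 2*r + 9 < 6) → (2*r - 3 ≤ -8 ∨ (3/2)*r + (3*r + 9) ≠ -3)) must hold; in canonical form it is (cnt ≠ 7 ∧ (2*cnt = -14 ↔ 3*cnt + r ≠ -2)) ↔ ((cnt + r ≠ 3 ∧ 2*r < -3) → (2*r ≤ -5 ∨ (9/2)*r ≠ -12)).
Before skip: (cnt ≠ 7 ∧ (2*cnt = -14 ↔ 3*cnt + r ≠ -2)) ↔ ((cnt + r ≠ 3 ∧ 2*r < -3) → (2*r ≤ -5 ∨ (9/2)*r ≠ -12))
Before r := cnt - 8: (cnt ≠ 7 ∧ (2*cnt = -14 ↔ 4*cnt ≠ 6)) ↔ ((2*cnt ≠ 11 ∧ 2*cnt < 13) → (2*cnt ≤ 11 ∨ (9/2)*cnt ≠ 24))
Before r := 2*r: (cnt ≠ 7 ∧ (2*cnt = -14 ↔ 4*cnt ≠ 6)) ↔ ((2*cnt ≠ 11 ∧ 2*cnt < 13) → (2*cnt ≤ 11 ∨ (9/2)*cnt ≠ 24))
Answer: WP = (cnt ≠ 7 ∧ (2*cnt = -14 ↔ 4*cnt ≠ 6)) ↔ ((2*cnt ≠ 11 ∧ 2*cnt < 13) → (2*cnt ≤ 11 ∨ (9/2)*cnt ≠ 24))


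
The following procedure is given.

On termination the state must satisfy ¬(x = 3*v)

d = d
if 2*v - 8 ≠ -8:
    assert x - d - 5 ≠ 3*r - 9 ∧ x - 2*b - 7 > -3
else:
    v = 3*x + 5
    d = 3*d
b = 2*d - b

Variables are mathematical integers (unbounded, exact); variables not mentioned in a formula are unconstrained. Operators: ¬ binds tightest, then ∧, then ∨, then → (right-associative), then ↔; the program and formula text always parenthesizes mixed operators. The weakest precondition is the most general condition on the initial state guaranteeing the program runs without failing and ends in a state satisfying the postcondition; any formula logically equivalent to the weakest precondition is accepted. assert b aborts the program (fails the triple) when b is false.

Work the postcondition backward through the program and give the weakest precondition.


Working backward. After the program, ¬(x = 3*v) must hold.
Before b := 2*d - b: ¬(x = 3*v)
Then branch requires x ≠ d + 3*r - 4 ∧ x > 2*b + 4 ∧ (¬(x = 3*v)); else branch requires ¬(8*x = -15).
Before the if: (2*v ≠ 0 → (x ≠ d + 3*r - 4 ∧ x > 2*b + 4 ∧ (¬(x = 3*v)))) ∧ ((¬(2*v ≠ 0)) → (¬(8*x = -15)))
Before d := d: (2*v ≠ 0 → (x ≠ d + 3*r - 4 ∧ x > 2*b + 4 ∧ (¬(x = 3*v)))) ∧ ((¬(2*v ≠ 0)) → (¬(8*x = -15)))
Answer: WP = (2*v ≠ 0 → (x ≠ d + 3*r - 4 ∧ x > 2*b + 4 ∧ (¬(x = 3*v)))) ∧ ((¬(2*v ≠ 0)) → (¬(8*x = -15)))


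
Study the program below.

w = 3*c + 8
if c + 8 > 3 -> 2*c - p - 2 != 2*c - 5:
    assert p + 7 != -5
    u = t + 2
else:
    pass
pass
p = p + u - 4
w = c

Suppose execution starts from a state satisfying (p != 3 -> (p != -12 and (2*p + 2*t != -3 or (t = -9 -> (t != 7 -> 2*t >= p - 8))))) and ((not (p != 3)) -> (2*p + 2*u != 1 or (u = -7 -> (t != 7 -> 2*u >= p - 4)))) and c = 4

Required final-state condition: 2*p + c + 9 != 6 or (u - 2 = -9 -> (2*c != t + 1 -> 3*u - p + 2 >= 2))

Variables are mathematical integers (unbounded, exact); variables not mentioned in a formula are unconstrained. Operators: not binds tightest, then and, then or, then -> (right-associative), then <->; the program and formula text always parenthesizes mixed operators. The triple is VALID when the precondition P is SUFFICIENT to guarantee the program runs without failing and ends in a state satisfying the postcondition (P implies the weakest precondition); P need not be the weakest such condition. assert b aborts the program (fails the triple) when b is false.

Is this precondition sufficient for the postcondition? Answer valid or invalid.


Working backward. After the program, the postcondition 2*p + c + 9 != 6 or (u - 2 = -9 -> (2*c != t + 1 -> 3*u - p + 2 >= 2)) must hold; in canonical form it is c + 2*p != -3 or (u = -7 -> (2*c != t + 1 -> 3*u >= p)).
Before w := c: c + 2*p != -3 or (u = -7 -> (2*c != t + 1 -> 3*u >= p))
Before p := p + u - 4: c + 2*p + 2*u != 5 or (u = -7 -> (2*c != t + 1 -> 2*u >= p - 4))
Before skip: c + 2*p + 2*u != 5 or (u = -7 -> (2*c != t + 1 -> 2*u >= p - 4))
Then branch requires p != -12 and (c + 2*p + 2*t != 1 or (t = -9 -> (2*c != t + 1 -> 2*t >= p - 8))); else branch requires c + 2*p + 2*u != 5 or (u = -7 -> (2*c != t + 1 -> 2*u >= p - 4)).
Before the if: ((c > -5 -> p != 3) -> (p != -12 and (c + 2*p + 2*t != 1 or (t = -9 -> (2*c != t + 1 -> 2*t >= p - 8))))) and ((not (c > -5 -> p != 3)) -> (c + 2*p + 2*u != 5 or (u = -7 -> (2*c != t + 1 -> 2*u >= p - 4))))
Before w := 3*c + 8: ((c > -5 -> p != 3) -> (p != -12 and (c + 2*p + 2*t != 1 or (t = -9 -> (2*c != t + 1 -> 2*t >= p - 8))))) and ((not (c > -5 -> p != 3)) -> (c + 2*p + 2*u != 5 or (u = -7 -> (2*c != t + 1 -> 2*u >= p - 4))))
The weakest precondition is ((c > -5 -> p != 3) -> (p != -12 and (c + 2*p + 2*t != 1 or (t = -9 -> (2*c != t + 1 -> 2*t >= p - 8))))) and ((not (c > -5 -> p != 3)) -> (c + 2*p + 2*u != 5 or (u = -7 -> (2*c != t + 1 -> 2*u >= p - 4)))).
Check whether (p != 3 -> (p != -12 and (2*p + 2*t != -3 or (t = -9 -> (t != 7 -> 2*t >= p - 8))))) and ((not (p != 3)) -> (2*p + 2*u != 1 or (u = -7 -> (t != 7 -> 2*u >= p - 4)))) and c = 4 implies it.
Every state satisfying the precondition satisfies the weakest precondition: the implication holds.
Answer: valid
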